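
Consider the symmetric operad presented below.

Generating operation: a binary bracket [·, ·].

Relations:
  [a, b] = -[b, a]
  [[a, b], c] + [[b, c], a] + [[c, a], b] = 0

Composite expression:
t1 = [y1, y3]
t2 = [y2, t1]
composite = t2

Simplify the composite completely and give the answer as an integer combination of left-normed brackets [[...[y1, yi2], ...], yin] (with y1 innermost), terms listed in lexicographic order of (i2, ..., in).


-[[y1, y3], y2]


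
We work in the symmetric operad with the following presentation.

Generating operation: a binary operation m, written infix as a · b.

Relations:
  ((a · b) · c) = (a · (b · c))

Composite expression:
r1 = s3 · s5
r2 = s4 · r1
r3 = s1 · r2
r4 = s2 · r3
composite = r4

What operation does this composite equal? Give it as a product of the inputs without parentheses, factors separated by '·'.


The m-tree's shape is irrelevant; the s-reading-order decides.
(s3 · s5) unparenthesizes to s3 · s5
(s4 · (s3 · s5)) unparenthesizes to s4 · s3 · s5
(s1 · (s4 · (s3 · s5))) unparenthesizes to s1 · s4 · s3 · s5
(s2 · (s1 · (s4 · (s3 · s5)))) unparenthesizes to s2 · s1 · s4 · s3 · s5

s2 · s1 · s4 · s3 · s5


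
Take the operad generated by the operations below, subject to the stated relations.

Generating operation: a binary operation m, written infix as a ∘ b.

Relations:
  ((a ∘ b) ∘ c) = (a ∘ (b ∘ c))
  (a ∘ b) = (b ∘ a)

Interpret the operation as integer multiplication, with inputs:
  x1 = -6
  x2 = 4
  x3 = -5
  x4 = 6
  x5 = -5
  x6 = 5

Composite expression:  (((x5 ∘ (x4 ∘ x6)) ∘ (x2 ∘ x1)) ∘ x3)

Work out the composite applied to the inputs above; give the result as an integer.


(x4 ∘ x6) = 30
(x5 ∘ (x4 ∘ x6)) = -150
(x2 ∘ x1) = -24
((x5 ∘ (x4 ∘ x6)) ∘ (x2 ∘ x1)) = 3600
(((x5 ∘ (x4 ∘ x6)) ∘ (x2 ∘ x1)) ∘ x3) = -18000

-18000


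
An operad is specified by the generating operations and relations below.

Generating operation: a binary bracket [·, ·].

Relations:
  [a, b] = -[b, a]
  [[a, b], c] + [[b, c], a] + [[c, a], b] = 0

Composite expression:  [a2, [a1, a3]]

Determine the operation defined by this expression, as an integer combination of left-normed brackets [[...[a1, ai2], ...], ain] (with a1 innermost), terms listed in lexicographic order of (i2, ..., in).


In the tensor algebra, words opening a1 carry the a1-anchored form.
Composite bracket: [a2, [a1, a3]]
Under [a, b] = ab - ba we get 4 signed associative words (2^2 = 4).
Words beginning with a1 determine it all:
  the word a1a3a2 carries sign -1 and contributes -[[a1, a3], a2]

-[[a1, a3], a2]


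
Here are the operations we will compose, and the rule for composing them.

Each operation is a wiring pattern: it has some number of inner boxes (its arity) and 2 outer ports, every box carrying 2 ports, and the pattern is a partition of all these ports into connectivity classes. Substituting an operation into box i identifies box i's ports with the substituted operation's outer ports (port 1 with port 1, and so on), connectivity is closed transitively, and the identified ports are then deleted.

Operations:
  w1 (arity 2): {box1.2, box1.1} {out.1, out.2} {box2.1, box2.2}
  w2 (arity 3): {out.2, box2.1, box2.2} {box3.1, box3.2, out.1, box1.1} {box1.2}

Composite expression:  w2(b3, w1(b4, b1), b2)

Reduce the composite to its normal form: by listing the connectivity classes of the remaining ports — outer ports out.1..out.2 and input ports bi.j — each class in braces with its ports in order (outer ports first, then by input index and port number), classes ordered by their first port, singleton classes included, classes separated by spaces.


After gluing at w2, chains via deleted ports link the b-ports.
after w1, the pattern on (b4, b1) reads {out.1, out.2} {b1.1, b1.2} {b4.1, b4.2} (out.j = its outer ports)
after w2, the pattern on (b3, b4, b1, b2) reads {out.1, b2.1, b2.2, b3.1} {out.2} {b1.1, b1.2} {b3.2} {b4.1, b4.2} (out.j = its outer ports)

{out.1, b2.1, b2.2, b3.1} {out.2} {b1.1, b1.2} {b3.2} {b4.1, b4.2}


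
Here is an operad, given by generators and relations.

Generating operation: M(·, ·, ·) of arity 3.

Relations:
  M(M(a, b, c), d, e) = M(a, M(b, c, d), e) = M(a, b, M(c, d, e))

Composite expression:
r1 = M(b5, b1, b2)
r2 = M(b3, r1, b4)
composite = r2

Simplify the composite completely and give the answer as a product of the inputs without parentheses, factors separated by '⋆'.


The M-tree's shape is irrelevant; the b-reading-order decides.
M(b5, b1, b2) linearizes to b5 ⋆ b1 ⋆ b2
M(b3, M(b5, b1, b2), b4) linearizes to b3 ⋆ b5 ⋆ b1 ⋆ b2 ⋆ b4

b3 ⋆ b5 ⋆ b1 ⋆ b2 ⋆ b4


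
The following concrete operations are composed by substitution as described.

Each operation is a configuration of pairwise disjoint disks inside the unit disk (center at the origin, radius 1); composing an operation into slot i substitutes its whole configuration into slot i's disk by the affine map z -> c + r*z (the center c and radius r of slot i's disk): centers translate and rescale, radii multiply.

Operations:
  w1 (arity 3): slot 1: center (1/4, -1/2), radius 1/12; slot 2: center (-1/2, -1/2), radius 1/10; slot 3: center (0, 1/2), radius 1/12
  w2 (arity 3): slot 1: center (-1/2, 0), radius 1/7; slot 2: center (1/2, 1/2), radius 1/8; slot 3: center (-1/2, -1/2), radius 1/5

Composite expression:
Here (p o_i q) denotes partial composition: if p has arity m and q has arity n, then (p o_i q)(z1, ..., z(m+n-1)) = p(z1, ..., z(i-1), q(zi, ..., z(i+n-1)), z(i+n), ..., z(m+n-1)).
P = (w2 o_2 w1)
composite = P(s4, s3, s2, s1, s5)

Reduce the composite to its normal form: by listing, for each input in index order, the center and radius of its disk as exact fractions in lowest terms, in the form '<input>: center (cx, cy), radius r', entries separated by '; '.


s1: center (1/2, 9/16), radius 1/96; s2: center (7/16, 7/16), radius 1/80; s3: center (17/32, 7/16), radius 1/96; s4: center (-1/2, 0), radius 1/7; s5: center (-1/2, -1/2), radius 1/5

Each s-disk chains the slot maps above it in w2; radii multiply.
input s4: composing its 1 substitution step yields center (-1/2, 0), radius 1/7
input s3: composing its 2 substitution steps yields center (17/32, 7/16), radius 1/96
input s2: composing its 2 substitution steps yields center (7/16, 7/16), radius 1/80
input s1: composing its 2 substitution steps yields center (1/2, 9/16), radius 1/96
input s5: composing its 1 substitution step yields center (-1/2, -1/2), radius 1/5


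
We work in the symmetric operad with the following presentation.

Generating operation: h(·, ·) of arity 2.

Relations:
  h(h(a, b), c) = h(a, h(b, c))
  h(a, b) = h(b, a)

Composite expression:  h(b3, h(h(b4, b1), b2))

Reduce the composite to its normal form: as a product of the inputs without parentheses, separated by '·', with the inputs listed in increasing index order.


Any arrangement under h is one operation, so sort the b-inputs.
h(b4, b1) flattens to b4 · b1
h(h(b4, b1), b2) flattens to b4 · b1 · b2
h(b3, h(h(b4, b1), b2)) flattens to b3 · b4 · b1 · b2
rearranged into index order: b1 · b2 · b3 · b4

b1 · b2 · b3 · b4


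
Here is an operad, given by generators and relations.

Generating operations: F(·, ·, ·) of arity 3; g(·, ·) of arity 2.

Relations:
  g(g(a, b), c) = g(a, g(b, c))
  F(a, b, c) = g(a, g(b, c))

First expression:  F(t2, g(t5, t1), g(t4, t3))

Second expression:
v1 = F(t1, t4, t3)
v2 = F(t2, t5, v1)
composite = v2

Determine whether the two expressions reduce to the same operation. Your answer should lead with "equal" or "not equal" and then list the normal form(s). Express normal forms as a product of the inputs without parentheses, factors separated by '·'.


In normal form, the first expression is t2 · t5 · t1 · t4 · t3
In normal form, the second expression is t2 · t5 · t1 · t4 · t3
The normal forms match — equal.

equal: each reduces to t2 · t5 · t1 · t4 · t3


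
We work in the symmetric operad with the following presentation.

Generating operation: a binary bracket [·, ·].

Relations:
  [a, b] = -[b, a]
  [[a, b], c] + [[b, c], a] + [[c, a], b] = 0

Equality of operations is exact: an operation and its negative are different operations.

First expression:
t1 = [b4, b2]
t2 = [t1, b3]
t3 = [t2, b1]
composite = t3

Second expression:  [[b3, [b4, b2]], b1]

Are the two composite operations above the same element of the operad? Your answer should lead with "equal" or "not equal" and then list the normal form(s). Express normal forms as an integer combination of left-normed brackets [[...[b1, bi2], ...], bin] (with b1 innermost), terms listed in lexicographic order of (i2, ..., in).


not equal; first: [[[b1, b2], b4], b3] - [[[b1, b3], b2], b4] + [[[b1, b3], b4], b2] - [[[b1, b4], b2], b3]; second: -[[[b1, b2], b4], b3] + [[[b1, b3], b2], b4] - [[[b1, b3], b4], b2] + [[[b1, b4], b2], b3]

The first composite normalizes to [[[b1, b2], b4], b3] - [[[b1, b3], b2], b4] + [[[b1, b3], b4], b2] - [[[b1, b4], b2], b3]
The second composite normalizes to -[[[b1, b2], b4], b3] + [[[b1, b3], b2], b4] - [[[b1, b3], b4], b2] + [[[b1, b4], b2], b3]
No match — not equal.


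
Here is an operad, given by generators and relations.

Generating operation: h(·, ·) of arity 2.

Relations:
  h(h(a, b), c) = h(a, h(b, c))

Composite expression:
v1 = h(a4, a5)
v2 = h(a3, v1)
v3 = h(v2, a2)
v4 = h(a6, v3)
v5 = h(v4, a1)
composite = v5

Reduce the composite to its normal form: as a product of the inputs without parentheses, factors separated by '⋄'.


a6 ⋄ a3 ⋄ a4 ⋄ a5 ⋄ a2 ⋄ a1

The h-tree's shape is irrelevant; the a-reading-order decides.
h(a4, a5) linearizes to a4 ⋄ a5
h(a3, h(a4, a5)) linearizes to a3 ⋄ a4 ⋄ a5
h(h(a3, h(a4, a5)), a2) linearizes to a3 ⋄ a4 ⋄ a5 ⋄ a2
h(a6, h(h(a3, h(a4, a5)), a2)) linearizes to a6 ⋄ a3 ⋄ a4 ⋄ a5 ⋄ a2
h(h(a6, h(h(a3, h(a4, a5)), a2)), a1) linearizes to a6 ⋄ a3 ⋄ a4 ⋄ a5 ⋄ a2 ⋄ a1


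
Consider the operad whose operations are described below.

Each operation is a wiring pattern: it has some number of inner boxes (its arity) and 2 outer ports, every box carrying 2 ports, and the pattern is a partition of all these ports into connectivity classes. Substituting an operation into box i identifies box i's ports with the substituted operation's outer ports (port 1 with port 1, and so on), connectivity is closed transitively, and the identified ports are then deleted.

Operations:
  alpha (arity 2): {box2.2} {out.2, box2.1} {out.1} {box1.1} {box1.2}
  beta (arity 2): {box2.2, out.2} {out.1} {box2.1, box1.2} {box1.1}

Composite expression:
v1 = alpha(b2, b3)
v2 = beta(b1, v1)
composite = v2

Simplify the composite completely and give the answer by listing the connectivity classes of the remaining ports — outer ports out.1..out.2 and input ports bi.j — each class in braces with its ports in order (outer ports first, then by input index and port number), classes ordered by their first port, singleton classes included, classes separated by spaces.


{out.1} {out.2, b3.1} {b1.1} {b1.2} {b2.1} {b2.2} {b3.2}


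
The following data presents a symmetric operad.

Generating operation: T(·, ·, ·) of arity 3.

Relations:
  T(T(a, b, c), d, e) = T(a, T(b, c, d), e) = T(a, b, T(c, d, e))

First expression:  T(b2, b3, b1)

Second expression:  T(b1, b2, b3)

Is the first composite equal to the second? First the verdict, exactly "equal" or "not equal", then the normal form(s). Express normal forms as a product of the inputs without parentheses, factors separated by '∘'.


not equal: they reduce to b2 ∘ b3 ∘ b1 and b1 ∘ b2 ∘ b3

Normal form of the first expression: b2 ∘ b3 ∘ b1
Normal form of the second expression: b1 ∘ b2 ∘ b3
They disagree, so not equal.


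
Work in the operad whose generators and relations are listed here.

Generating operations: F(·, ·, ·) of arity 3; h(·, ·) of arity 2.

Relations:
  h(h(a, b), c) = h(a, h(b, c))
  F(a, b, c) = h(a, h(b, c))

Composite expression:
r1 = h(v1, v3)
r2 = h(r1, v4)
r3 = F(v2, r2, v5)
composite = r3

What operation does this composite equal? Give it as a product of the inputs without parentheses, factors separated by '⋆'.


v2 ⋆ v1 ⋆ v3 ⋆ v4 ⋆ v5

Under associativity of F, the answer is the v's in reading order.
h(v1, v3) reduces to v1 ⋆ v3
h(h(v1, v3), v4) reduces to v1 ⋆ v3 ⋆ v4
F(v2, h(h(v1, v3), v4), v5) reduces to v2 ⋆ v1 ⋆ v3 ⋆ v4 ⋆ v5


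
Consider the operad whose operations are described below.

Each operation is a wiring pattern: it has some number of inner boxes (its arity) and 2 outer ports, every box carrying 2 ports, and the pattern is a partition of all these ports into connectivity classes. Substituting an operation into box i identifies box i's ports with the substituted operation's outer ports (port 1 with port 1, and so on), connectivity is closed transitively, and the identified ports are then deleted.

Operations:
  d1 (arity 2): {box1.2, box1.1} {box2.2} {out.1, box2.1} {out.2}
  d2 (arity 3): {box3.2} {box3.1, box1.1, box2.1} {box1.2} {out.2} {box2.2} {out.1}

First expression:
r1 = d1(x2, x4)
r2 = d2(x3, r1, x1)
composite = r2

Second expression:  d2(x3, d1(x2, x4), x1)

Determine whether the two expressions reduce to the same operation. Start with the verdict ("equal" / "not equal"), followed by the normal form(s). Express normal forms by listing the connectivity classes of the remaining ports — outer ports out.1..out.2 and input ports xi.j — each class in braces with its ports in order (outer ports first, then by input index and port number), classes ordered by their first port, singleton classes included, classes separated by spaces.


The first expression reduces to {out.1} {out.2} {x1.1, x3.1, x4.1} {x1.2} {x2.1, x2.2} {x3.2} {x4.2}
The second expression reduces to {out.1} {out.2} {x1.1, x3.1, x4.1} {x1.2} {x2.1, x2.2} {x3.2} {x4.2}
The forms coincide; equal.

equal; the common form is {out.1} {out.2} {x1.1, x3.1, x4.1} {x1.2} {x2.1, x2.2} {x3.2} {x4.2}


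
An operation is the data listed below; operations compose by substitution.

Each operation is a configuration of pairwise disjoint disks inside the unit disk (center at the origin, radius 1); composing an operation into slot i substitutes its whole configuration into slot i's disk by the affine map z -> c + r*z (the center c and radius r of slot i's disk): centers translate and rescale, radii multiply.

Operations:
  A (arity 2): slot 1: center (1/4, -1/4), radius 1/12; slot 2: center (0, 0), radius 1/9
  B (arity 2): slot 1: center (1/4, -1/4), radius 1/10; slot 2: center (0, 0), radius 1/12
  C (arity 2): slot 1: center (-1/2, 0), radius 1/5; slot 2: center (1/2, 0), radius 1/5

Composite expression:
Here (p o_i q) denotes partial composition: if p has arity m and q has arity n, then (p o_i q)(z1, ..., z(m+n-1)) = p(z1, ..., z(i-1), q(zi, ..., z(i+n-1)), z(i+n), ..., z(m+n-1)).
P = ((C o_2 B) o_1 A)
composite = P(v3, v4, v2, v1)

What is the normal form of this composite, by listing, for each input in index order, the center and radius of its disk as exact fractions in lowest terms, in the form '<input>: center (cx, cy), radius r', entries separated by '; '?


v1: center (1/2, 0), radius 1/60; v2: center (11/20, -1/20), radius 1/50; v3: center (-9/20, -1/20), radius 1/60; v4: center (-1/2, 0), radius 1/45


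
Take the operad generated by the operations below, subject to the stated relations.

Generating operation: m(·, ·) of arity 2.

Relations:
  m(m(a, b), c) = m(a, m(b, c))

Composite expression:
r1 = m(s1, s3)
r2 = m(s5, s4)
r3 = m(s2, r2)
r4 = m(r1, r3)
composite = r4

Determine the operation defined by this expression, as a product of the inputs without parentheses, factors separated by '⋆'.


Every regrouping of m is equal, so read the s-inputs in written order.
m(s1, s3) unparenthesizes to s1 ⋆ s3
m(s5, s4) unparenthesizes to s5 ⋆ s4
m(s2, m(s5, s4)) unparenthesizes to s2 ⋆ s5 ⋆ s4
m(m(s1, s3), m(s2, m(s5, s4))) unparenthesizes to s1 ⋆ s3 ⋆ s2 ⋆ s5 ⋆ s4

s1 ⋆ s3 ⋆ s2 ⋆ s5 ⋆ s4


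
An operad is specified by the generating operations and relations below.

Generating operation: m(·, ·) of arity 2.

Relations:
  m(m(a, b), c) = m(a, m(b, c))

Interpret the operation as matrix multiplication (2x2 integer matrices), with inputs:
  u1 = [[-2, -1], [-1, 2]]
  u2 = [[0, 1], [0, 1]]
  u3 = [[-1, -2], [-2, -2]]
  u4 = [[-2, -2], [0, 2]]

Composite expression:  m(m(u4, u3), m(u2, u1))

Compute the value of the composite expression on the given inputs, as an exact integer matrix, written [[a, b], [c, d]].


m(u4, u3) = [[6, 8], [-4, -4]]
m(u2, u1) = [[-1, 2], [-1, 2]]
m(m(u4, u3), m(u2, u1)) = [[-14, 28], [8, -16]]

[[-14, 28], [8, -16]]


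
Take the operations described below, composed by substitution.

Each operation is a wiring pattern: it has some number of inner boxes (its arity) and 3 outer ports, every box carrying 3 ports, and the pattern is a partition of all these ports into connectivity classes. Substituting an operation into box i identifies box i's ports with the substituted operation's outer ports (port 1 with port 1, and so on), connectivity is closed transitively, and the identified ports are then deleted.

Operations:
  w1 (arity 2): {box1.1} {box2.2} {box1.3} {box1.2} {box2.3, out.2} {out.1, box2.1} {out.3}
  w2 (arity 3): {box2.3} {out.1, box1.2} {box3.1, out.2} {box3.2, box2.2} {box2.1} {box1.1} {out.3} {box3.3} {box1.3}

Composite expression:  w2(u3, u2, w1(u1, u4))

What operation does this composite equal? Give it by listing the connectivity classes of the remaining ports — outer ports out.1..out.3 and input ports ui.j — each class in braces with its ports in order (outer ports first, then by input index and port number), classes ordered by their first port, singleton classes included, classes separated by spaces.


{out.1, u3.2} {out.2, u4.1} {out.3} {u1.1} {u1.2} {u1.3} {u2.1} {u2.2, u4.3} {u2.3} {u3.1} {u3.3} {u4.2}

After gluing at w2, chains via deleted ports link the u-ports.
stage w1: inputs (u1, u4), connectivity {out.1, u4.1} {out.2, u4.3} {out.3} {u1.1} {u1.2} {u1.3} {u4.2}, out.j its boundary
stage w2: inputs (u3, u2, u1, u4), connectivity {out.1, u3.2} {out.2, u4.1} {out.3} {u1.1} {u1.2} {u1.3} {u2.1} {u2.2, u4.3} {u2.3} {u3.1} {u3.3} {u4.2}, out.j its boundary


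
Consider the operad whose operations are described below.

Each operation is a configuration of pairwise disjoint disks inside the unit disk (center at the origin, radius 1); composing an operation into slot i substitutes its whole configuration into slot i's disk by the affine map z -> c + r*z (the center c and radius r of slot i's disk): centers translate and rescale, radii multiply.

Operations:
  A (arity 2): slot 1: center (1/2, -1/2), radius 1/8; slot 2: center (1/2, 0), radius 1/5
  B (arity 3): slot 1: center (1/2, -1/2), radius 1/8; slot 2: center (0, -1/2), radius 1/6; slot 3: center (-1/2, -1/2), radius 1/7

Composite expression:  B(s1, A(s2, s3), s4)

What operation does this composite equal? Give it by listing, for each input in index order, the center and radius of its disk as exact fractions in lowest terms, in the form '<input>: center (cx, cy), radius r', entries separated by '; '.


s1: center (1/2, -1/2), radius 1/8; s2: center (1/12, -7/12), radius 1/48; s3: center (1/12, -1/2), radius 1/30; s4: center (-1/2, -1/2), radius 1/7

Follow each s-input down from B: c' goes to c + r*c', radius to r*r'.
for s1, the 1-step affine chain lands on center (1/2, -1/2), radius 1/8
for s2, the 2-step affine chain lands on center (1/12, -7/12), radius 1/48
for s3, the 2-step affine chain lands on center (1/12, -1/2), radius 1/30
for s4, the 1-step affine chain lands on center (-1/2, -1/2), radius 1/7


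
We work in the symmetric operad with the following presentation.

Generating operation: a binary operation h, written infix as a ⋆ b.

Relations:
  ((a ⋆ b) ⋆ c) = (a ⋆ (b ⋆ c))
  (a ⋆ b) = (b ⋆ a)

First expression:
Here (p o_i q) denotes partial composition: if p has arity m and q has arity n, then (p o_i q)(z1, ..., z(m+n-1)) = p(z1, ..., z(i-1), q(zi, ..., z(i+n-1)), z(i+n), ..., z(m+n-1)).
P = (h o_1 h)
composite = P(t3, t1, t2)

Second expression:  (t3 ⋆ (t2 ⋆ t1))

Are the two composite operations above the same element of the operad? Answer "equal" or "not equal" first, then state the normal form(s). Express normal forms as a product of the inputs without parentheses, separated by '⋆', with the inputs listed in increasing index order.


equal; the common form is t1 ⋆ t2 ⋆ t3

The first expression, normalized: t1 ⋆ t2 ⋆ t3
The second expression, normalized: t1 ⋆ t2 ⋆ t3
One common form — equal.


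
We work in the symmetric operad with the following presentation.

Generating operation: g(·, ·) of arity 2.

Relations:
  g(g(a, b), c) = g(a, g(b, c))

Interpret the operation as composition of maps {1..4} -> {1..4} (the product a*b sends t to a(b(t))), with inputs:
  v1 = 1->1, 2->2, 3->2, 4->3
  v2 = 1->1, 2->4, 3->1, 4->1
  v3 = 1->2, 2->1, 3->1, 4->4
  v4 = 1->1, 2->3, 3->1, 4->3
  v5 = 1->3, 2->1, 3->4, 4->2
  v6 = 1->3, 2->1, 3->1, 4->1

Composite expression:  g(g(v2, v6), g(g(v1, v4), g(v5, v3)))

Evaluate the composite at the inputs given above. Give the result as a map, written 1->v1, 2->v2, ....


1->1, 2->1, 3->1, 4->1

g(v2, v6) = 1->1, 2->1, 3->1, 4->1
g(v1, v4) = 1->1, 2->2, 3->1, 4->2
g(v5, v3) = 1->1, 2->3, 3->3, 4->2
g(g(v1, v4), g(v5, v3)) = 1->1, 2->1, 3->1, 4->2
g(g(v2, v6), g(g(v1, v4), g(v5, v3))) = 1->1, 2->1, 3->1, 4->1


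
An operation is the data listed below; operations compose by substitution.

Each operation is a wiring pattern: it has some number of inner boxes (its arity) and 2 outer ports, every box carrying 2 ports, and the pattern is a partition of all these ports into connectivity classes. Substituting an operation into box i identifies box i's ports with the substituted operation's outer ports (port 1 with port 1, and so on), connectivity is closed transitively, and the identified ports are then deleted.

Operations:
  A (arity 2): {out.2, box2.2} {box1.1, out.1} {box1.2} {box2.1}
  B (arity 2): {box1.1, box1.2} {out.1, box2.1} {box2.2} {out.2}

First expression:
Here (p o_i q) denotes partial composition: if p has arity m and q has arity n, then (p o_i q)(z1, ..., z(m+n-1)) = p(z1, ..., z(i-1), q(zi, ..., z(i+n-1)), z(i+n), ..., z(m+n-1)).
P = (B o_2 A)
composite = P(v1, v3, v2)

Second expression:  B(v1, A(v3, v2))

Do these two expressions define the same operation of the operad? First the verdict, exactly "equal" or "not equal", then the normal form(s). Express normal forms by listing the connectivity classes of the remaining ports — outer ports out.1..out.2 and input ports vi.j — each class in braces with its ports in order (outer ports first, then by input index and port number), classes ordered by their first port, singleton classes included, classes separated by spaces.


equal; both compose to {out.1, v3.1} {out.2} {v1.1, v1.2} {v2.1} {v2.2} {v3.2}

Normal form of the first expression: {out.1, v3.1} {out.2} {v1.1, v1.2} {v2.1} {v2.2} {v3.2}
Normal form of the second expression: {out.1, v3.1} {out.2} {v1.1, v1.2} {v2.1} {v2.2} {v3.2}
Both agree, so they are equal.


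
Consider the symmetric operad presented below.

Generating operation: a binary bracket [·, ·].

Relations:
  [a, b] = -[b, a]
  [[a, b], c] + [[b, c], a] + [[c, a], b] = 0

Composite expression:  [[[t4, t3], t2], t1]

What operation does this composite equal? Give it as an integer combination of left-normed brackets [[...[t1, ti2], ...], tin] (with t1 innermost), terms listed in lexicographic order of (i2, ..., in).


-[[[t1, t2], t3], t4] + [[[t1, t2], t4], t3] + [[[t1, t3], t4], t2] - [[[t1, t4], t3], t2]

Antisymmetry and Jacobi reduce to t1-anchored left-normed brackets.
Composite bracket: [[[t4, t3], t2], t1]
Applying ab - ba throughout gives 8 signed words (2^3 = 8).
Keep just the words that open with t1:
  word t1t2t3t4 has sign -1, contributing -[[[t1, t2], t3], t4]
  word t1t2t4t3 has sign +1, contributing +[[[t1, t2], t4], t3]
  word t1t3t4t2 has sign +1, contributing +[[[t1, t3], t4], t2]
  word t1t4t3t2 has sign -1, contributing -[[[t1, t4], t3], t2]


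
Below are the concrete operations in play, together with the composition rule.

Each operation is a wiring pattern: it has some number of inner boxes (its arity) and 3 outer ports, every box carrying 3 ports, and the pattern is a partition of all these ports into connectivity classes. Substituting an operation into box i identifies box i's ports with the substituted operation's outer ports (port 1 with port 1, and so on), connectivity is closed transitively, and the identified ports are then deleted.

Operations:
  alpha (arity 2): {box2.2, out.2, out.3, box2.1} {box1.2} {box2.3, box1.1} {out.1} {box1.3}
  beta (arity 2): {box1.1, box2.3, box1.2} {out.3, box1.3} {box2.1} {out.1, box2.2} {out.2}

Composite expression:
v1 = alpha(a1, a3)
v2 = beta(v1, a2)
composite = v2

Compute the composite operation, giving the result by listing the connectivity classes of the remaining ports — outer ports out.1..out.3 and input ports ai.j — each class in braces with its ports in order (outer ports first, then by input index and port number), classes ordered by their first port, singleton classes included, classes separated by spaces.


{out.1, a2.2} {out.2} {out.3, a2.3, a3.1, a3.2} {a1.1, a3.3} {a1.2} {a1.3} {a2.1}


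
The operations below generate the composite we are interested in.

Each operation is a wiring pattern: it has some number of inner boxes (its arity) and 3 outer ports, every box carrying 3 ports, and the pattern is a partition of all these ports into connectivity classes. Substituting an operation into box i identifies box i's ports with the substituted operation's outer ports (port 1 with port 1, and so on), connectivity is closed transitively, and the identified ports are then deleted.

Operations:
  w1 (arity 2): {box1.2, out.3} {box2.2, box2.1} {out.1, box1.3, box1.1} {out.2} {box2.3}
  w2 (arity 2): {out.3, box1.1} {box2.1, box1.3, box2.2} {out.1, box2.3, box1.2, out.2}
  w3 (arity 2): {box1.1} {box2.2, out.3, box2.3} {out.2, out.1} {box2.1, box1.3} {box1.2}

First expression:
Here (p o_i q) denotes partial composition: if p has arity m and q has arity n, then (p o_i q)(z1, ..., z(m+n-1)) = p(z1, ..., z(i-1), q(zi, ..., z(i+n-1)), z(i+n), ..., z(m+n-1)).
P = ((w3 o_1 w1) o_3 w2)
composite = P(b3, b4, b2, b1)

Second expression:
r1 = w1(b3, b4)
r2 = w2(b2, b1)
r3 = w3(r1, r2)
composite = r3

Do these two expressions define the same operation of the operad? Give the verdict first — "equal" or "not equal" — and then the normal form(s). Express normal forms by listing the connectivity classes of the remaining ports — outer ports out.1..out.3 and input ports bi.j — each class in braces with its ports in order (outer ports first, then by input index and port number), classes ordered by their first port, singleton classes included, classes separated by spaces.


equal; both compose to {out.1, out.2} {out.3, b1.3, b2.1, b2.2, b3.2} {b1.1, b1.2, b2.3} {b3.1, b3.3} {b4.1, b4.2} {b4.3}

In normal form, the first expression is {out.1, out.2} {out.3, b1.3, b2.1, b2.2, b3.2} {b1.1, b1.2, b2.3} {b3.1, b3.3} {b4.1, b4.2} {b4.3}
In normal form, the second expression is {out.1, out.2} {out.3, b1.3, b2.1, b2.2, b3.2} {b1.1, b1.2, b2.3} {b3.1, b3.3} {b4.1, b4.2} {b4.3}
Same normal form: equal.


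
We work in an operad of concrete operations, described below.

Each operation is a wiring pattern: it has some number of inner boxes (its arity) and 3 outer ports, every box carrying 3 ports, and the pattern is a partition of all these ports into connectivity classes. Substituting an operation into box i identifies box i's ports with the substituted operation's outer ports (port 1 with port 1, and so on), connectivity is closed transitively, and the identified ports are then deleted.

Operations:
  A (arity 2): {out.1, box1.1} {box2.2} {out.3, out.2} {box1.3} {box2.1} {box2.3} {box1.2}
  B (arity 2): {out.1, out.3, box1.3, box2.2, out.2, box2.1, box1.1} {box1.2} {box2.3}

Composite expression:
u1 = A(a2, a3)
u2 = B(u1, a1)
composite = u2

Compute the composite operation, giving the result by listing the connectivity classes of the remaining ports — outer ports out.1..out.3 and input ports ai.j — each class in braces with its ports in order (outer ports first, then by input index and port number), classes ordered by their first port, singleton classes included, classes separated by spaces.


{out.1, out.2, out.3, a1.1, a1.2, a2.1} {a1.3} {a2.2} {a2.3} {a3.1} {a3.2} {a3.3}


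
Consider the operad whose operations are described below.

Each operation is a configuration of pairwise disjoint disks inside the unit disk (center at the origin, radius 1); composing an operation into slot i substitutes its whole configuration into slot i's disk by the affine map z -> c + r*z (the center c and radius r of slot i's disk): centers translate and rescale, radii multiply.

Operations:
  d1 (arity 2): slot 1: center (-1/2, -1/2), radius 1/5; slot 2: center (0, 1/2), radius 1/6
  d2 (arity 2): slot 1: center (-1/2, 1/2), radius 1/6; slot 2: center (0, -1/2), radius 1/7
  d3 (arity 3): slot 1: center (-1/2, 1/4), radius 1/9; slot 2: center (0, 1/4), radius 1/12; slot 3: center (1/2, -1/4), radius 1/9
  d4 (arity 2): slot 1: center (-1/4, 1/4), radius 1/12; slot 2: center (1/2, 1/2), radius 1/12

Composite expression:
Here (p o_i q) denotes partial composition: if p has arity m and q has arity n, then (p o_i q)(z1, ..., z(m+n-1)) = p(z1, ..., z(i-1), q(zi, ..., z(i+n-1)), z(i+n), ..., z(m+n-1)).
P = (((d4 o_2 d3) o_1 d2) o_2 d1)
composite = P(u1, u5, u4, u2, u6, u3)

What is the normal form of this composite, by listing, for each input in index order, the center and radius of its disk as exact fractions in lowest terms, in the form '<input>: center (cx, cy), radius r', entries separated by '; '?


u1: center (-7/24, 7/24), radius 1/72; u2: center (11/24, 25/48), radius 1/108; u3: center (13/24, 23/48), radius 1/108; u4: center (-1/4, 3/14), radius 1/504; u5: center (-43/168, 17/84), radius 1/420; u6: center (1/2, 25/48), radius 1/144

Follow each u-input down from d4: c' goes to c + r*c', radius to r*r'.
tracing u1 down its 2-map path: center (-7/24, 7/24), radius 1/72
tracing u5 down its 3-map path: center (-43/168, 17/84), radius 1/420
tracing u4 down its 3-map path: center (-1/4, 3/14), radius 1/504
tracing u2 down its 2-map path: center (11/24, 25/48), radius 1/108
tracing u6 down its 2-map path: center (1/2, 25/48), radius 1/144
tracing u3 down its 2-map path: center (13/24, 23/48), radius 1/108


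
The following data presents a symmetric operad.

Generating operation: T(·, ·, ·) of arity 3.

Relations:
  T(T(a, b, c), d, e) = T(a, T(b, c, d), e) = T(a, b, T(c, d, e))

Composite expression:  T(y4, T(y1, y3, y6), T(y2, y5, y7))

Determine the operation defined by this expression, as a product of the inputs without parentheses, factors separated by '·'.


Every regrouping of T is equal, so read the y-inputs in written order.
T(y1, y3, y6) reduces to y1 · y3 · y6
T(y2, y5, y7) reduces to y2 · y5 · y7
T(y4, T(y1, y3, y6), T(y2, y5, y7)) reduces to y4 · y1 · y3 · y6 · y2 · y5 · y7

y4 · y1 · y3 · y6 · y2 · y5 · y7


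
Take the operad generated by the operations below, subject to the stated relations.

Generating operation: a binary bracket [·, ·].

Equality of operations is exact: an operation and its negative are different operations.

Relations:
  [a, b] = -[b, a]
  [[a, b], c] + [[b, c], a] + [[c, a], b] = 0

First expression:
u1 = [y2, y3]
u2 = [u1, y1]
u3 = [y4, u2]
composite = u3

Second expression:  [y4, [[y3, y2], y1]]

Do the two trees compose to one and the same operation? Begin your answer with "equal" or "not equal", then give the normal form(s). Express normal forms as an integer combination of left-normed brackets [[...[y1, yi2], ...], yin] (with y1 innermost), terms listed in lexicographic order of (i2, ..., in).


not equal; first: [[[y1, y2], y3], y4] - [[[y1, y3], y2], y4]; second: -[[[y1, y2], y3], y4] + [[[y1, y3], y2], y4]

The first expression reduces to [[[y1, y2], y3], y4] - [[[y1, y3], y2], y4]
The second expression reduces to -[[[y1, y2], y3], y4] + [[[y1, y3], y2], y4]
Distinct normal forms: not equal.


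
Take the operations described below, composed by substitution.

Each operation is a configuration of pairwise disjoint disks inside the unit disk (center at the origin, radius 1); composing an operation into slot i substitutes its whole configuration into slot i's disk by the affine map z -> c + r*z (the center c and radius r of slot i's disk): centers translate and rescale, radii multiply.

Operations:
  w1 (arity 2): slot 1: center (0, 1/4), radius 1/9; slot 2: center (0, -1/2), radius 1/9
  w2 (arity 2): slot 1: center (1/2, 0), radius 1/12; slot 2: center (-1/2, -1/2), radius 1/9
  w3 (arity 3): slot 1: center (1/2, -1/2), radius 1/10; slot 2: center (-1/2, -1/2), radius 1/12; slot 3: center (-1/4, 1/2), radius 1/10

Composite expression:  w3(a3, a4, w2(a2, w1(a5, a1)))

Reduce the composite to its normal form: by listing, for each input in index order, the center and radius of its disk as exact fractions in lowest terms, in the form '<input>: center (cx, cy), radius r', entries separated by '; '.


a1: center (-3/10, 4/9), radius 1/810; a2: center (-1/5, 1/2), radius 1/120; a3: center (1/2, -1/2), radius 1/10; a4: center (-1/2, -1/2), radius 1/12; a5: center (-3/10, 163/360), radius 1/810

Nesting under w3 composes maps z -> c + r*z down each a-path.
for a3, the 1-step affine chain lands on center (1/2, -1/2), radius 1/10
for a4, the 1-step affine chain lands on center (-1/2, -1/2), radius 1/12
for a2, the 2-step affine chain lands on center (-1/5, 1/2), radius 1/120
for a5, the 3-step affine chain lands on center (-3/10, 163/360), radius 1/810
for a1, the 3-step affine chain lands on center (-3/10, 4/9), radius 1/810


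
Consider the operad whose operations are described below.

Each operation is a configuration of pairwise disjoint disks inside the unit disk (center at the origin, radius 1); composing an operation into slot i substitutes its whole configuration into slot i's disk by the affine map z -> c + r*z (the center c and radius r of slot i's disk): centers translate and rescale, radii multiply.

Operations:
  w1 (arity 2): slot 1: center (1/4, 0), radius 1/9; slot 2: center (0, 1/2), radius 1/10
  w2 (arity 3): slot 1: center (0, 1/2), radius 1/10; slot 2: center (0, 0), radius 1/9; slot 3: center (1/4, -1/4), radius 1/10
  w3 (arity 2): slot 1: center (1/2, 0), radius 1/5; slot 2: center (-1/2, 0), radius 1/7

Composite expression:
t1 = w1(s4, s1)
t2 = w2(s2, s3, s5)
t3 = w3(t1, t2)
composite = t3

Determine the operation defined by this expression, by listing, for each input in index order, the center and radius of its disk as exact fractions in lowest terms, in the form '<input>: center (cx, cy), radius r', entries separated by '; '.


s1: center (1/2, 1/10), radius 1/50; s2: center (-1/2, 1/14), radius 1/70; s3: center (-1/2, 0), radius 1/63; s4: center (11/20, 0), radius 1/45; s5: center (-13/28, -1/28), radius 1/70

Affine substitution under w3: radii multiply and s-centers shift.
for s4, the 2-step affine chain lands on center (11/20, 0), radius 1/45
for s1, the 2-step affine chain lands on center (1/2, 1/10), radius 1/50
for s2, the 2-step affine chain lands on center (-1/2, 1/14), radius 1/70
for s3, the 2-step affine chain lands on center (-1/2, 0), radius 1/63
for s5, the 2-step affine chain lands on center (-13/28, -1/28), radius 1/70


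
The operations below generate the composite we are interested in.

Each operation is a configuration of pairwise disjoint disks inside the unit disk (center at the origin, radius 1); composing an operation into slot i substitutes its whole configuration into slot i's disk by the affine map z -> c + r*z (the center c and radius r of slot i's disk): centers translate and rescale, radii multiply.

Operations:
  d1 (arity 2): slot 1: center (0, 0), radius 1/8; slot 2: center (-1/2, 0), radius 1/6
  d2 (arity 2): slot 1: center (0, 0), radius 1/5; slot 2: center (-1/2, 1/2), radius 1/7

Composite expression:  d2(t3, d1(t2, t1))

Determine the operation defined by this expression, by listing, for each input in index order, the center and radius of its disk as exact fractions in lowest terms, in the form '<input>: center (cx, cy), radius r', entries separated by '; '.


t1: center (-4/7, 1/2), radius 1/42; t2: center (-1/2, 1/2), radius 1/56; t3: center (0, 0), radius 1/5

Only the slot chain above each t matters under d2; compose those maps.
t3 passes through 1 substitution, ending at center (0, 0), radius 1/5
t2 passes through 2 substitutions, ending at center (-1/2, 1/2), radius 1/56
t1 passes through 2 substitutions, ending at center (-4/7, 1/2), radius 1/42


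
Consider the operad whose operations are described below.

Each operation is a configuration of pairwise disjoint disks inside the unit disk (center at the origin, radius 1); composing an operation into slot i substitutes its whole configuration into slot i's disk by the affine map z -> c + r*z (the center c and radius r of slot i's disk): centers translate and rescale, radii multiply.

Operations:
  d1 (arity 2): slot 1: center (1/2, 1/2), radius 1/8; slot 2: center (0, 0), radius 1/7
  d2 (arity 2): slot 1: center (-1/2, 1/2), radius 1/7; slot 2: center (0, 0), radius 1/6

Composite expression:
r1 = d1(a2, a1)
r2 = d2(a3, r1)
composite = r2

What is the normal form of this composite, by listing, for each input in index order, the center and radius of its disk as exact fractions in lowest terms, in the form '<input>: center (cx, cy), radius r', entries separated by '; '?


a1: center (0, 0), radius 1/42; a2: center (1/12, 1/12), radius 1/48; a3: center (-1/2, 1/2), radius 1/7

Affine substitution under d2: radii multiply and a-centers shift.
for a3, the 1-step affine chain lands on center (-1/2, 1/2), radius 1/7
for a2, the 2-step affine chain lands on center (1/12, 1/12), radius 1/48
for a1, the 2-step affine chain lands on center (0, 0), radius 1/42


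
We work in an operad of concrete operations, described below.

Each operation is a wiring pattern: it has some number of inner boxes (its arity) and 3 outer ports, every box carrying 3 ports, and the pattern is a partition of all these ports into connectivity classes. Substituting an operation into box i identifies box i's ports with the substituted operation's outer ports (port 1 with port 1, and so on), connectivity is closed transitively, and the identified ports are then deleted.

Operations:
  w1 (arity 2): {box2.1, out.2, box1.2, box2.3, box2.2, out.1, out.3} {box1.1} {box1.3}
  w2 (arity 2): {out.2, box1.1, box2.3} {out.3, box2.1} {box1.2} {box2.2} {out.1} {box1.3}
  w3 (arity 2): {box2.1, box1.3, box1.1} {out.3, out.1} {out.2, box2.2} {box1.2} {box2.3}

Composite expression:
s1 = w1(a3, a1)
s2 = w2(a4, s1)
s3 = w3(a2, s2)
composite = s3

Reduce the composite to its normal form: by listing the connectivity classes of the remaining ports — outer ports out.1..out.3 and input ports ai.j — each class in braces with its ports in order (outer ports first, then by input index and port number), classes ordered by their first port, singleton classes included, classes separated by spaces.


{out.1, out.3} {out.2, a1.1, a1.2, a1.3, a3.2, a4.1} {a2.1, a2.3} {a2.2} {a3.1} {a3.3} {a4.2} {a4.3}

Two ports join when wires chain via w3-identified ports.
through w1, on inputs (a3, a1): {out.1, out.2, out.3, a1.1, a1.2, a1.3, a3.2} {a3.1} {a3.3} (out.j = stage outer ports)
through w2, on inputs (a4, a3, a1): {out.1} {out.2, out.3, a1.1, a1.2, a1.3, a3.2, a4.1} {a3.1} {a3.3} {a4.2} {a4.3} (out.j = stage outer ports)
through w3, on inputs (a2, a4, a3, a1): {out.1, out.3} {out.2, a1.1, a1.2, a1.3, a3.2, a4.1} {a2.1, a2.3} {a2.2} {a3.1} {a3.3} {a4.2} {a4.3} (out.j = stage outer ports)


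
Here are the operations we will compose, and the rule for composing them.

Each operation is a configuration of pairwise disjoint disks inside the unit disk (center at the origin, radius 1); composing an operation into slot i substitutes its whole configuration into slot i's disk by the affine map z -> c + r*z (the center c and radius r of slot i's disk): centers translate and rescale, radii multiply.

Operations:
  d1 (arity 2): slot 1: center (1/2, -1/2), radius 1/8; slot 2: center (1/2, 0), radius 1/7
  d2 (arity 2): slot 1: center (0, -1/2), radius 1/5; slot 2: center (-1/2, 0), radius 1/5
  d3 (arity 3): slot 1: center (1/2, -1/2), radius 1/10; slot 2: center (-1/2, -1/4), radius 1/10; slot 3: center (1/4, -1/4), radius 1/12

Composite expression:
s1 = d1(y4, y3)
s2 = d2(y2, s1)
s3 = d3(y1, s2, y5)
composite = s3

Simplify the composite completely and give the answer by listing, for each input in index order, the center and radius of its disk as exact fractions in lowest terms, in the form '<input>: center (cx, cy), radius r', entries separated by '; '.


Follow each y-input down from d3: c' goes to c + r*c', radius to r*r'.
input y1: composing its 1 substitution step yields center (1/2, -1/2), radius 1/10
input y2: composing its 2 substitution steps yields center (-1/2, -3/10), radius 1/50
input y4: composing its 3 substitution steps yields center (-27/50, -13/50), radius 1/400
input y3: composing its 3 substitution steps yields center (-27/50, -1/4), radius 1/350
input y5: composing its 1 substitution step yields center (1/4, -1/4), radius 1/12

y1: center (1/2, -1/2), radius 1/10; y2: center (-1/2, -3/10), radius 1/50; y3: center (-27/50, -1/4), radius 1/350; y4: center (-27/50, -13/50), radius 1/400; y5: center (1/4, -1/4), radius 1/12
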